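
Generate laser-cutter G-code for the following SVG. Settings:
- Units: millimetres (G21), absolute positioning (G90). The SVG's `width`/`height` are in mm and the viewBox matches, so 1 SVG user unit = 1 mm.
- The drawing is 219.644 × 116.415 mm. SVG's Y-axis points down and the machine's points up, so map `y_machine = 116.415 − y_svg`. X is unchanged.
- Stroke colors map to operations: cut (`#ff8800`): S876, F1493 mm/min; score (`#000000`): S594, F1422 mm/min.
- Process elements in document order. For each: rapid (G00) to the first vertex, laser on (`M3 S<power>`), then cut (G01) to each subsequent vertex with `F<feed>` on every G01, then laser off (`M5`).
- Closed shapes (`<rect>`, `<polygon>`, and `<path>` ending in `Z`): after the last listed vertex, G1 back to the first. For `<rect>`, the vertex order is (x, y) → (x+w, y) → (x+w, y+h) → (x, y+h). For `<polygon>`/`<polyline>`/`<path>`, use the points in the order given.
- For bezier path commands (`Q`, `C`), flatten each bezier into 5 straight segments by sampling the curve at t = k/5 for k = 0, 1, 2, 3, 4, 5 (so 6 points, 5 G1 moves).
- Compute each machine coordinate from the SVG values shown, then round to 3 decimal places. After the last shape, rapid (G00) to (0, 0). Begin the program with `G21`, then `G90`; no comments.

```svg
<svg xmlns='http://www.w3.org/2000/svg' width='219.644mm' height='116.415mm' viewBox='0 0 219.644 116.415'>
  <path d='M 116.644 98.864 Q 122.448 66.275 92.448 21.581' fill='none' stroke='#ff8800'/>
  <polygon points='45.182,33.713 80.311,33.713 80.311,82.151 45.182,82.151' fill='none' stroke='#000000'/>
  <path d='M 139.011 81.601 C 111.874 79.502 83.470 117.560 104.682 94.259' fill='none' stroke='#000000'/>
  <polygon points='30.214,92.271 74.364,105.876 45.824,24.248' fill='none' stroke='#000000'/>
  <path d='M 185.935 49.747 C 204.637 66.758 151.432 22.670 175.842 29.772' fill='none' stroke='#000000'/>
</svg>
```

G21
G90
G00 X116.644 Y17.551
M3 S876
G01 X117.533 Y31.071 F1493
G01 X115.559 Y45.559 F1493
G01 X110.719 Y61.016 F1493
G01 X103.016 Y77.441 F1493
G01 X92.448 Y94.834 F1493
M5
G00 X45.182 Y82.702
M3 S594
G01 X80.311 Y82.702 F1422
G01 X80.311 Y34.264 F1422
G01 X45.182 Y34.264 F1422
G01 X45.182 Y82.702 F1422
M5
G00 X139.011 Y34.814
M3 S594
G01 X122.984 Y32.067 F1422
G01 X109.095 Y24.554 F1422
G01 X99.787 Y17.150 F1422
G01 X97.502 Y14.726 F1422
G01 X104.682 Y22.156 F1422
M5
G00 X30.214 Y24.144
M3 S594
G01 X74.364 Y10.539 F1422
G01 X45.824 Y92.167 F1422
G01 X30.214 Y24.144 F1422
M5
G00 X185.935 Y66.668
M3 S594
G01 X189.724 Y62.895 F1422
G01 X183.431 Y68.396 F1422
G01 X174.236 Y77.781 F1422
G01 X169.314 Y85.660 F1422
G01 X175.842 Y86.643 F1422
M5
G00 X0.000 Y0.000

1 u = 1 mm; y_m = 116.415 − y.

[1] `<path>` quadratic bezier, #ff8800→cut S876 F1493: (116.644,17.551) → (117.533,31.071) → (115.559,45.559) → (110.719,61.016) → (103.016,77.441) → (92.448,94.834)

[2] `<polygon>` rectangle, #000000→score S594 F1422: (45.182,82.702) → (80.311,82.702) → (80.311,34.264) → (45.182,34.264) → (45.182,82.702) (closed)

[3] `<path>` cubic bezier, #000000→score S594 F1422: (139.011,34.814) → (122.984,32.067) → (109.095,24.554) → (99.787,17.150) → (97.502,14.726) → (104.682,22.156)

[4] `<polygon>` closed polygon, #000000→score S594 F1422: (30.214,24.144) → (74.364,10.539) → (45.824,92.167) → (30.214,24.144) (closed)

[5] `<path>` cubic bezier, #000000→score S594 F1422: (185.935,66.668) → (189.724,62.895) → (183.431,68.396) → (174.236,77.781) → (169.314,85.660) → (175.842,86.643)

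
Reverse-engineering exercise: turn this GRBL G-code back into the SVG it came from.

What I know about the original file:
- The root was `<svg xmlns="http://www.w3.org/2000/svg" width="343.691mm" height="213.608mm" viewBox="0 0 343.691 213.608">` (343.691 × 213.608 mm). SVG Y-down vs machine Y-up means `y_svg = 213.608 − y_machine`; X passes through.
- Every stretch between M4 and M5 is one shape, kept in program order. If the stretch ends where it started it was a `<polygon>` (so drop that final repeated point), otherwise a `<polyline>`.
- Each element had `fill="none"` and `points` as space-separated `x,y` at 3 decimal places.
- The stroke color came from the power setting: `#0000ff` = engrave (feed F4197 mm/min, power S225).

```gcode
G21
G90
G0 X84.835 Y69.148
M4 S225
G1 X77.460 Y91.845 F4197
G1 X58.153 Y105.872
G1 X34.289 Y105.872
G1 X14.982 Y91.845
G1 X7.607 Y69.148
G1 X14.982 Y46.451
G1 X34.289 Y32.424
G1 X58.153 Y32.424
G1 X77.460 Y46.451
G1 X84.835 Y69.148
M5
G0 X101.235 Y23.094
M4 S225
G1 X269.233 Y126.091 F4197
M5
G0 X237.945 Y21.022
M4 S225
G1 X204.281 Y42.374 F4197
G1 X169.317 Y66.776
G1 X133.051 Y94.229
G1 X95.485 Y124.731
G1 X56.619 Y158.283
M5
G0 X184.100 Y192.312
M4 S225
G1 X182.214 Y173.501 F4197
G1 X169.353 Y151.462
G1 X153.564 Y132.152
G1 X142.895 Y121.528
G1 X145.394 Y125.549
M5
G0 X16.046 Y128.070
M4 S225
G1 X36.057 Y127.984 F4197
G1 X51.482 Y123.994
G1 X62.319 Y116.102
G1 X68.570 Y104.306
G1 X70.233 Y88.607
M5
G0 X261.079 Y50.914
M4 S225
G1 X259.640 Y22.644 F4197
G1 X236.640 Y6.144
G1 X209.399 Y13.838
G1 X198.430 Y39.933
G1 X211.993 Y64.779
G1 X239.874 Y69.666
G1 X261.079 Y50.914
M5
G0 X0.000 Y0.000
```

Each laser-on run becomes one SVG element. Flip Y back into SVG space with y_svg = 213.608 − y_machine. Every run uses S225, so all elements get stroke `#0000ff` (engrave).

Run 1: The run returns to its start, so emit a `<polygon>` with points (Y-flipped): 84.835,144.460 77.460,121.763 58.153,107.736 34.289,107.736 14.982,121.763 7.607,144.460 14.982,167.157 34.289,181.184 58.153,181.184 77.460,167.157.

Run 2: The run is open, so emit a `<polyline>` with points (Y-flipped): 101.235,190.514 269.233,87.517.

Run 3: The run is open, so emit a `<polyline>` with points (Y-flipped): 237.945,192.586 204.281,171.234 169.317,146.832 133.051,119.379 95.485,88.877 56.619,55.325.

Run 4: The run is open, so emit a `<polyline>` with points (Y-flipped): 184.100,21.296 182.214,40.107 169.353,62.146 153.564,81.456 142.895,92.080 145.394,88.059.

Run 5: The run is open, so emit a `<polyline>` with points (Y-flipped): 16.046,85.538 36.057,85.624 51.482,89.614 62.319,97.506 68.570,109.302 70.233,125.001.

Run 6: The run returns to its start, so emit a `<polygon>` with points (Y-flipped): 261.079,162.694 259.640,190.964 236.640,207.464 209.399,199.770 198.430,173.675 211.993,148.829 239.874,143.942.

<svg xmlns="http://www.w3.org/2000/svg" width="343.691mm" height="213.608mm" viewBox="0 0 343.691 213.608">
  <polygon points="84.835,144.460 77.460,121.763 58.153,107.736 34.289,107.736 14.982,121.763 7.607,144.460 14.982,167.157 34.289,181.184 58.153,181.184 77.460,167.157" fill="none" stroke="#0000ff"/>
  <polyline points="101.235,190.514 269.233,87.517" fill="none" stroke="#0000ff"/>
  <polyline points="237.945,192.586 204.281,171.234 169.317,146.832 133.051,119.379 95.485,88.877 56.619,55.325" fill="none" stroke="#0000ff"/>
  <polyline points="184.100,21.296 182.214,40.107 169.353,62.146 153.564,81.456 142.895,92.080 145.394,88.059" fill="none" stroke="#0000ff"/>
  <polyline points="16.046,85.538 36.057,85.624 51.482,89.614 62.319,97.506 68.570,109.302 70.233,125.001" fill="none" stroke="#0000ff"/>
  <polygon points="261.079,162.694 259.640,190.964 236.640,207.464 209.399,199.770 198.430,173.675 211.993,148.829 239.874,143.942" fill="none" stroke="#0000ff"/>
</svg>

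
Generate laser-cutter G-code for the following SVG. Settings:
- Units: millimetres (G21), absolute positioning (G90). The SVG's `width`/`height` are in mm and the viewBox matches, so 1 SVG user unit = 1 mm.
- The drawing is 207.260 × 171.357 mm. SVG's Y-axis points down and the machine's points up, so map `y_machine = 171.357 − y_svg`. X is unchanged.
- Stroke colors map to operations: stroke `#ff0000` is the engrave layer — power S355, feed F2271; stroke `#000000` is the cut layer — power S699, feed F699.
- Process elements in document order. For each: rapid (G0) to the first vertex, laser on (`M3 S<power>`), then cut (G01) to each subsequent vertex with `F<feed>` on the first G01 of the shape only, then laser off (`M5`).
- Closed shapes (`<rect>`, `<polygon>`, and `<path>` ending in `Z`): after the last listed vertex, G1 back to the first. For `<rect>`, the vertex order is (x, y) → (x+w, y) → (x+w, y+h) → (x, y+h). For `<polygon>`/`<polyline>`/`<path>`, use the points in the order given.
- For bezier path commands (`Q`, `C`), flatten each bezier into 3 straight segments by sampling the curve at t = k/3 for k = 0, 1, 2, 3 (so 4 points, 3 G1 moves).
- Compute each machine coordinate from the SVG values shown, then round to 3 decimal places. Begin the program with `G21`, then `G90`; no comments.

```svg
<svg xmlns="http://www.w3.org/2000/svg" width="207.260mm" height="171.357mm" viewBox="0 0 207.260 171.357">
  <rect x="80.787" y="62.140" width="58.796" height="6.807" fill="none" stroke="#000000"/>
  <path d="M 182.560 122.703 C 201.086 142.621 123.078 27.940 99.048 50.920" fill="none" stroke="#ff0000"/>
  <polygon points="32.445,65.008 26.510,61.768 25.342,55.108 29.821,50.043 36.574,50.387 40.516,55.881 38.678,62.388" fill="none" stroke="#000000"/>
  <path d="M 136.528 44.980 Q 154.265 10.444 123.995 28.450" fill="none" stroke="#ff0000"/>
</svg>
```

viewBox `0 0 207.260 171.357` with mm width/height → 1 unit = 1 mm. Flip: y_m = 171.357 − y_svg.

**Shape 1** — `<rect>` rectangle, stroke `#000000` → cut (S699, F699). Machine vertices: (80.787,109.217) → (139.583,109.217) → (139.583,102.410) → (80.787,102.410) → (80.787,109.217). Closed: final G1 returns to the first vertex.

**Shape 2** — `<path>` cubic bezier, stroke `#ff0000` → engrave (S355, F2271). Control points (SVG): P0=(182.560,122.703), P1=(201.086,142.621), P2=(123.078,27.940), P3=(99.048,50.920); sampled at t=k/3. Machine vertices: (182.560,48.654) → (174.483,63.519) → (135.496,107.614) → (99.048,120.437). Open path.

**Shape 3** — `<polygon>` regular polygon, stroke `#000000` → cut (S699, F699). Machine vertices: (32.445,106.349) → (26.510,109.589) → (25.342,116.249) → (29.821,121.314) → (36.574,120.970) → (40.516,115.476) → (38.678,108.969) → (32.445,106.349). Closed: final G1 returns to the first vertex.

**Shape 4** — `<path>` quadratic bezier, stroke `#ff0000` → engrave (S355, F2271). Control points (SVG): P0=(136.528,44.980), P1=(154.265,10.444), P2=(123.995,28.450); sampled at t=k/3. Machine vertices: (136.528,126.377) → (143.019,143.563) → (138.841,149.073) → (123.995,142.907). Open path.

G21
G90
G0 X80.787 Y109.217
M3 S699
G01 X139.583 Y109.217 F699
G01 X139.583 Y102.410
G01 X80.787 Y102.410
G01 X80.787 Y109.217
M5
G0 X182.560 Y48.654
M3 S355
G01 X174.483 Y63.519 F2271
G01 X135.496 Y107.614
G01 X99.048 Y120.437
M5
G0 X32.445 Y106.349
M3 S699
G01 X26.510 Y109.589 F699
G01 X25.342 Y116.249
G01 X29.821 Y121.314
G01 X36.574 Y120.970
G01 X40.516 Y115.476
G01 X38.678 Y108.969
G01 X32.445 Y106.349
M5
G0 X136.528 Y126.377
M3 S355
G01 X143.019 Y143.563 F2271
G01 X138.841 Y149.073
G01 X123.995 Y142.907
M5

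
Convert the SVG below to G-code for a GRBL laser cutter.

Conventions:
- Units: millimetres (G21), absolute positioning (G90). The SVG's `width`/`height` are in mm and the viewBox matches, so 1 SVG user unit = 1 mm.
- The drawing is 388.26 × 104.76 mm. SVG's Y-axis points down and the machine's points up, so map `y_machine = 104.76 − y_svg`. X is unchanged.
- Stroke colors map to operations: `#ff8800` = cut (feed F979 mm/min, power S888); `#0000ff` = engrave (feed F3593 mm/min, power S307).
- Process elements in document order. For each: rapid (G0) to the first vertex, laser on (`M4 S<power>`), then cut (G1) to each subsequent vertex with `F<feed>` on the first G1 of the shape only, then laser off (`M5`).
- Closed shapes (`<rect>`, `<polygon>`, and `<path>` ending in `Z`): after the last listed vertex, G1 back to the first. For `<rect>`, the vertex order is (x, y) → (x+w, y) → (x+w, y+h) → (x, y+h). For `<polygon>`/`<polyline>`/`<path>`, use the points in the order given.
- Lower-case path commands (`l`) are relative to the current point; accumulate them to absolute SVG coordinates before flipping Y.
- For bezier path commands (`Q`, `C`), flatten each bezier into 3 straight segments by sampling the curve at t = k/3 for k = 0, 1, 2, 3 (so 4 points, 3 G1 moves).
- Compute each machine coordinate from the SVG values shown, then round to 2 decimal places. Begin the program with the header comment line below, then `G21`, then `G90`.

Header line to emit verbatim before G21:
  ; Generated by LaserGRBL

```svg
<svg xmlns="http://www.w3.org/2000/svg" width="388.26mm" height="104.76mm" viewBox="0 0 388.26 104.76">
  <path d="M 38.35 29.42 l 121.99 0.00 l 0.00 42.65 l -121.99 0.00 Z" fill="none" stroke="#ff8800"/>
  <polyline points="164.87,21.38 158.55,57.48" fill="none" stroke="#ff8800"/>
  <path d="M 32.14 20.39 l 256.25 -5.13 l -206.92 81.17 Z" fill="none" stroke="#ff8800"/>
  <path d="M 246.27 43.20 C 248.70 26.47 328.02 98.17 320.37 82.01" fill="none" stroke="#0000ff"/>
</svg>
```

; Generated by LaserGRBL
G21
G90
G0 X38.35 Y75.34
M4 S888
G1 X160.34 Y75.34 F979
G1 X160.34 Y32.69
G1 X38.35 Y32.69
G1 X38.35 Y75.34
M5
G0 X164.87 Y83.38
M4 S888
G1 X158.55 Y47.28 F979
M5
G0 X32.14 Y84.37
M4 S888
G1 X288.39 Y89.50 F979
G1 X81.47 Y8.33
G1 X32.14 Y84.37
M5
G0 X246.27 Y61.56
M4 S307
G1 X268.26 Y55.34 F3593
G1 X305.10 Y29.35
G1 X320.37 Y22.75
M5

Since the viewBox matches the mm dimensions, user units are millimetres directly. The only transform is the Y-flip y_m = 104.76 − y_svg.

Shape 1 is a rectangle drawn with `<path>`. Its stroke #ff8800 means cut at S888, F979. After flipping Y the toolpath is (38.35,75.34) → (160.34,75.34) → (160.34,32.69) → (38.35,32.69) → (38.35,75.34), returning to the start.

Shape 2 is a line segment drawn with `<polyline>`. Its stroke #ff8800 means cut at S888, F979. After flipping Y the toolpath is (164.87,83.38) → (158.55,47.28).

Shape 3 is a closed polygon drawn with `<path>`. Its stroke #ff8800 means cut at S888, F979. After flipping Y the toolpath is (32.14,84.37) → (288.39,89.50) → (81.47,8.33) → (32.14,84.37), returning to the start.

Shape 4 is a cubic bezier drawn with `<path>`. Its stroke #0000ff means engrave at S307, F3593. After flipping Y the toolpath is (246.27,61.56) → (268.26,55.34) → (305.10,29.35) → (320.37,22.75).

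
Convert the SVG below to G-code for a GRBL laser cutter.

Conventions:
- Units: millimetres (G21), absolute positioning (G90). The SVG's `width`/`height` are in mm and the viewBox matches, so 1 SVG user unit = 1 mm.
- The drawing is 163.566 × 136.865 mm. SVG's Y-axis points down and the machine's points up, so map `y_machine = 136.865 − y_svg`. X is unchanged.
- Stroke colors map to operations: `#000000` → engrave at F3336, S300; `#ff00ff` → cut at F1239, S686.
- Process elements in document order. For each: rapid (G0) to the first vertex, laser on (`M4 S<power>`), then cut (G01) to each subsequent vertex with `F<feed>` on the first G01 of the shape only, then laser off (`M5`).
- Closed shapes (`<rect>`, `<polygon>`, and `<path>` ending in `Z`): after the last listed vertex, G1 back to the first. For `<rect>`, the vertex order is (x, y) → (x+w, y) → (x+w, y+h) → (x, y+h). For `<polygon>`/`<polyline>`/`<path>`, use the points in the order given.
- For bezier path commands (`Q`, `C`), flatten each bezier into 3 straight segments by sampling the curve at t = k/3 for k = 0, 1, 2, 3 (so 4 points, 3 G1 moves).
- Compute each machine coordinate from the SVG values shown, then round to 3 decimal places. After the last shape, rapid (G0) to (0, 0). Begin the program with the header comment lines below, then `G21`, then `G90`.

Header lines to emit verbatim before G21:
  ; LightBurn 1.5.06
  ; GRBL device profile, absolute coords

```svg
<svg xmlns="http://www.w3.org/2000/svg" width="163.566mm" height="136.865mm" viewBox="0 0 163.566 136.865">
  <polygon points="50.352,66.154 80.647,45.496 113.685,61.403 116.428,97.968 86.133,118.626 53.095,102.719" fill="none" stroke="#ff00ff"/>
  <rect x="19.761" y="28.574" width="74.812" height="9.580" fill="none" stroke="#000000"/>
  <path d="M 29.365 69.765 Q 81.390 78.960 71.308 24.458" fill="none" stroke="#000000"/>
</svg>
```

1 u = 1 mm; y_m = 136.865 − y.

[1] `<polygon>` regular polygon, #ff00ff→cut S686 F1239: (50.352,70.711) → (80.647,91.369) → (113.685,75.462) → (116.428,38.897) → (86.133,18.239) → (53.095,34.146) → (50.352,70.711) (closed)

[2] `<rect>` rectangle, #000000→engrave S300 F3336: (19.761,108.291) → (94.573,108.291) → (94.573,98.711) → (19.761,98.711) → (19.761,108.291) (closed)

[3] `<path>` quadratic bezier, #000000→engrave S300 F3336: (29.365,67.100) → (57.148,68.047) → (71.129,83.150) → (71.308,112.407)

; LightBurn 1.5.06
; GRBL device profile, absolute coords
G21
G90
G0 X50.352 Y70.711
M4 S686
G01 X80.647 Y91.369 F1239
G01 X113.685 Y75.462
G01 X116.428 Y38.897
G01 X86.133 Y18.239
G01 X53.095 Y34.146
G01 X50.352 Y70.711
M5
G0 X19.761 Y108.291
M4 S300
G01 X94.573 Y108.291 F3336
G01 X94.573 Y98.711
G01 X19.761 Y98.711
G01 X19.761 Y108.291
M5
G0 X29.365 Y67.100
M4 S300
G01 X57.148 Y68.047 F3336
G01 X71.129 Y83.150
G01 X71.308 Y112.407
M5
G0 X0.000 Y0.000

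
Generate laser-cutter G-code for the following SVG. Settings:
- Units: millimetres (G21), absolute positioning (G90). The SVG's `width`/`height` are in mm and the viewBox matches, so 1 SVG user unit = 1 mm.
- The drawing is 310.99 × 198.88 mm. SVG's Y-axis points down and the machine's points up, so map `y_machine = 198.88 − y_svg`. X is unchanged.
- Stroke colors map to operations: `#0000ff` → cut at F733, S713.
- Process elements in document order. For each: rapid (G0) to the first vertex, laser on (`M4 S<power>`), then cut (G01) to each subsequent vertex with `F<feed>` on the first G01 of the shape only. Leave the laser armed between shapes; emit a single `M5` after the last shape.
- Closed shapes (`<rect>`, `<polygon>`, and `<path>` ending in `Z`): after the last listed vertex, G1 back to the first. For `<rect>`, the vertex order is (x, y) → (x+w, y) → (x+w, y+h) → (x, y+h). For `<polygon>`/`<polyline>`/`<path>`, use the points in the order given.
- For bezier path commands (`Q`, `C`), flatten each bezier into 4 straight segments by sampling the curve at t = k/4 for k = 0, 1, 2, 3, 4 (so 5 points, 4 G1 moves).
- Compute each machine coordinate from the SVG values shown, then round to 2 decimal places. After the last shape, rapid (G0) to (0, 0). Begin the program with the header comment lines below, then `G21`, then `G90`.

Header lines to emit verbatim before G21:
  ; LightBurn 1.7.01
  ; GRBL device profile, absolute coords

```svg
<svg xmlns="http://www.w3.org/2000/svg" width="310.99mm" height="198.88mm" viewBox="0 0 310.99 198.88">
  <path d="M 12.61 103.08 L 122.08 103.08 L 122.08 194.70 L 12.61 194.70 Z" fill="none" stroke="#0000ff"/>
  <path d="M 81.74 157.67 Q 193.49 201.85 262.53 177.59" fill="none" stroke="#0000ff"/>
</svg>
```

; LightBurn 1.7.01
; GRBL device profile, absolute coords
G21
G90
G0 X12.61 Y95.80
M4 S713
G01 X122.08 Y95.80 F733
G01 X122.08 Y4.18
G01 X12.61 Y4.18
G01 X12.61 Y95.80
G0 X81.74 Y41.21
M4 S713
G01 X134.95 Y23.40 F733
G01 X182.81 Y14.14
G01 X225.34 Y13.44
G01 X262.53 Y21.29
M5
G0 X0.00 Y0.00

Since the viewBox matches the mm dimensions, user units are millimetres directly. The only transform is the Y-flip y_m = 198.88 − y_svg.

Shape 1 is a rectangle drawn with `<path>`. Its stroke #0000ff means cut at S713, F733. After flipping Y the toolpath is (12.61,95.80) → (122.08,95.80) → (122.08,4.18) → (12.61,4.18) → (12.61,95.80), returning to the start.

Shape 2 is a quadratic bezier drawn with `<path>`. Its stroke #0000ff means cut at S713, F733. After flipping Y the toolpath is (81.74,41.21) → (134.95,23.40) → (182.81,14.14) → (225.34,13.44) → (262.53,21.29).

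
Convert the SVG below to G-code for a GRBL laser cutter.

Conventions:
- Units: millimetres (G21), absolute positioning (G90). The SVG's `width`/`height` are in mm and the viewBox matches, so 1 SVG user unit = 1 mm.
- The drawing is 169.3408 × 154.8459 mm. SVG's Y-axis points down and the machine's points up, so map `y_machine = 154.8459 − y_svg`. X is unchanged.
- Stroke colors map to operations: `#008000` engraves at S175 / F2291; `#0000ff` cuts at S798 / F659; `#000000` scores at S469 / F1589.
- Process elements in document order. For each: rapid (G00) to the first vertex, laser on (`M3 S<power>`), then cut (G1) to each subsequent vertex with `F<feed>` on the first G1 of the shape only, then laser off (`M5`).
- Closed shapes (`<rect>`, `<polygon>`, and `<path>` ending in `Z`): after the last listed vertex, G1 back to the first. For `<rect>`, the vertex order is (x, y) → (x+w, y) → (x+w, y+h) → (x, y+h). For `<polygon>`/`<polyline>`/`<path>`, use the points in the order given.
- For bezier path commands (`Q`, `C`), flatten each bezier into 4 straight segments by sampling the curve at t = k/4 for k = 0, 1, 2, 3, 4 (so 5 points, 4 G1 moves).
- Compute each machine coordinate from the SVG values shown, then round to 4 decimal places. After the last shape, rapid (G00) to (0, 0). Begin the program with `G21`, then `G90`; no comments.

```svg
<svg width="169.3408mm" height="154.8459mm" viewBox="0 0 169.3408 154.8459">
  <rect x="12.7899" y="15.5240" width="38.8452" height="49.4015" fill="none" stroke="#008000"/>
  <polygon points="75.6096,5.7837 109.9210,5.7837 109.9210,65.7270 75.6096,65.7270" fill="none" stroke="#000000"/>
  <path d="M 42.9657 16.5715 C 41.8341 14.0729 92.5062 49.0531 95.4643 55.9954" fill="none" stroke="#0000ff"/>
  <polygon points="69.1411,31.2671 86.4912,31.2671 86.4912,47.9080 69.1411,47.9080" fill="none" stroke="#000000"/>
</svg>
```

Since the viewBox matches the mm dimensions, user units are millimetres directly. The only transform is the Y-flip y_m = 154.8459 − y_svg.

Shape 1 is a rectangle drawn with `<rect>`. Its stroke #008000 means engrave at S175, F2291. After flipping Y the toolpath is (12.7899,139.3219) → (51.6351,139.3219) → (51.6351,89.9204) → (12.7899,89.9204) → (12.7899,139.3219), returning to the start.

Shape 2 is a rectangle drawn with `<polygon>`. Its stroke #000000 means score at S469, F1589. After flipping Y the toolpath is (75.6096,149.0622) → (109.9210,149.0622) → (109.9210,89.1189) → (75.6096,89.1189) → (75.6096,149.0622), returning to the start.

Shape 3 is a cubic bezier drawn with `<path>`. Its stroke #0000ff means cut at S798, F659. After flipping Y the toolpath is (42.9657,138.2744) → (50.2752,134.1448) → (67.6814,122.1028) → (85.8543,108.2906) → (95.4643,98.8505).

Shape 4 is a rectangle drawn with `<polygon>`. Its stroke #000000 means score at S469, F1589. After flipping Y the toolpath is (69.1411,123.5788) → (86.4912,123.5788) → (86.4912,106.9379) → (69.1411,106.9379) → (69.1411,123.5788), returning to the start.

G21
G90
G00 X12.7899 Y139.3219
M3 S175
G1 X51.6351 Y139.3219 F2291
G1 X51.6351 Y89.9204
G1 X12.7899 Y89.9204
G1 X12.7899 Y139.3219
M5
G00 X75.6096 Y149.0622
M3 S469
G1 X109.9210 Y149.0622 F1589
G1 X109.9210 Y89.1189
G1 X75.6096 Y89.1189
G1 X75.6096 Y149.0622
M5
G00 X42.9657 Y138.2744
M3 S798
G1 X50.2752 Y134.1448 F659
G1 X67.6814 Y122.1028
G1 X85.8543 Y108.2906
G1 X95.4643 Y98.8505
M5
G00 X69.1411 Y123.5788
M3 S469
G1 X86.4912 Y123.5788 F1589
G1 X86.4912 Y106.9379
G1 X69.1411 Y106.9379
G1 X69.1411 Y123.5788
M5
G00 X0.0000 Y0.0000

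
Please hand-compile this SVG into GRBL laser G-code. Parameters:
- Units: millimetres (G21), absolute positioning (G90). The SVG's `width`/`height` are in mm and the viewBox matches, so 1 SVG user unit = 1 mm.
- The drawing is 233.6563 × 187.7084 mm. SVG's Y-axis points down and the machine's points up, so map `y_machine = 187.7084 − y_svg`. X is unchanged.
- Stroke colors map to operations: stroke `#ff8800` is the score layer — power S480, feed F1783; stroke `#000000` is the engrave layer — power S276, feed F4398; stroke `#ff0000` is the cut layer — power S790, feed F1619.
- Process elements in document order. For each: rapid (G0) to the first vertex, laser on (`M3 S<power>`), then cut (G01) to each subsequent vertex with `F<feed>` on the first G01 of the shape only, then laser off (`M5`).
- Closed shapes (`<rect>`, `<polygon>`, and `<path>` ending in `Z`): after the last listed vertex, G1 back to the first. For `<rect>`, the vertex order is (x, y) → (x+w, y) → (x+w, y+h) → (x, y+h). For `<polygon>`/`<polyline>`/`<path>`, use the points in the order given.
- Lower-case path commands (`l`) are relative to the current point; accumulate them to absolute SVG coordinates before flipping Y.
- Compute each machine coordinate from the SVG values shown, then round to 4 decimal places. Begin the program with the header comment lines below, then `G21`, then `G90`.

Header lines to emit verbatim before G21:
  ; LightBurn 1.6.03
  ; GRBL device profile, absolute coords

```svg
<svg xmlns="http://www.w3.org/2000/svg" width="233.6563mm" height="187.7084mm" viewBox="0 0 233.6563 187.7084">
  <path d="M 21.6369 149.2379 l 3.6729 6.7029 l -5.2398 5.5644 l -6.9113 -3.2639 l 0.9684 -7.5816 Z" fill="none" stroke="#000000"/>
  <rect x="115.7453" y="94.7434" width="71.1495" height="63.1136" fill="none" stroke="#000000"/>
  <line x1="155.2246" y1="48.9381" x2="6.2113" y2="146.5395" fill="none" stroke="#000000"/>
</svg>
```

; LightBurn 1.6.03
; GRBL device profile, absolute coords
G21
G90
G0 X21.6369 Y38.4705
M3 S276
G01 X25.3098 Y31.7676 F4398
G01 X20.0700 Y26.2032
G01 X13.1587 Y29.4671
G01 X14.1271 Y37.0487
G01 X21.6369 Y38.4705
M5
G0 X115.7453 Y92.9650
M3 S276
G01 X186.8948 Y92.9650 F4398
G01 X186.8948 Y29.8514
G01 X115.7453 Y29.8514
G01 X115.7453 Y92.9650
M5
G0 X155.2246 Y138.7703
M3 S276
G01 X6.2113 Y41.1689 F4398
M5

1 u = 1 mm; y_m = 187.7084 − y.

[1] `<path>` regular polygon, #000000→engrave S276 F4398: (21.6369,38.4705) → (25.3098,31.7676) → (20.0700,26.2032) → (13.1587,29.4671) → (14.1271,37.0487) → (21.6369,38.4705) (closed)

[2] `<rect>` rectangle, #000000→engrave S276 F4398: (115.7453,92.9650) → (186.8948,92.9650) → (186.8948,29.8514) → (115.7453,29.8514) → (115.7453,92.9650) (closed)

[3] `<line>` line segment, #000000→engrave S276 F4398: (155.2246,138.7703) → (6.2113,41.1689)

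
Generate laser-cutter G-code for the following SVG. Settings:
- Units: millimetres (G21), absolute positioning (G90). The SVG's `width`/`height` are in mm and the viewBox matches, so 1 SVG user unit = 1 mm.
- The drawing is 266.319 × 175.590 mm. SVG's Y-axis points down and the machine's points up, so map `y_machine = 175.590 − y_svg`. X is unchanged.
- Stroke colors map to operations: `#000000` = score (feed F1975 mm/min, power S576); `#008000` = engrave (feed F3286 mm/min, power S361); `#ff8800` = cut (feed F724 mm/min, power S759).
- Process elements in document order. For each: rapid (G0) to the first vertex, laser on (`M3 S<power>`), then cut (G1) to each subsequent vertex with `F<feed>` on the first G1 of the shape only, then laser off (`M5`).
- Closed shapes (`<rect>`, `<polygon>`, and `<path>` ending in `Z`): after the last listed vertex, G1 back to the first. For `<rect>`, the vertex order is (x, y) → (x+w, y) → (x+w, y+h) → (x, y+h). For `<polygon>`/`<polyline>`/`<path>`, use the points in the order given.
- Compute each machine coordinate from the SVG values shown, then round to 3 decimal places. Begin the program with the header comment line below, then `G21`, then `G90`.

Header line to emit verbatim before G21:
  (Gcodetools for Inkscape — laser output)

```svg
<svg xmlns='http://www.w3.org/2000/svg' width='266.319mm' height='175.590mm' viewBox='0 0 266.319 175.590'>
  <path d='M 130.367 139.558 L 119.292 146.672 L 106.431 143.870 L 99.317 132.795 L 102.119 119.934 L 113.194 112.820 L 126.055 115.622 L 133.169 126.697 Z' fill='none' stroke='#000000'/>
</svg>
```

(Gcodetools for Inkscape — laser output)
G21
G90
G0 X130.367 Y36.032
M3 S576
G1 X119.292 Y28.918 F1975
G1 X106.431 Y31.720
G1 X99.317 Y42.795
G1 X102.119 Y55.656
G1 X113.194 Y62.770
G1 X126.055 Y59.968
G1 X133.169 Y48.893
G1 X130.367 Y36.032
M5

viewBox `0 0 266.319 175.590` with mm width/height → 1 unit = 1 mm. Flip: y_m = 175.590 − y_svg.

**Shape 1** — `<path>` regular polygon, stroke `#000000` → score (S576, F1975). Machine vertices: (130.367,36.032) → (119.292,28.918) → (106.431,31.720) → (99.317,42.795) → (102.119,55.656) → (113.194,62.770) → (126.055,59.968) → (133.169,48.893) → (130.367,36.032). Closed: final G1 returns to the first vertex.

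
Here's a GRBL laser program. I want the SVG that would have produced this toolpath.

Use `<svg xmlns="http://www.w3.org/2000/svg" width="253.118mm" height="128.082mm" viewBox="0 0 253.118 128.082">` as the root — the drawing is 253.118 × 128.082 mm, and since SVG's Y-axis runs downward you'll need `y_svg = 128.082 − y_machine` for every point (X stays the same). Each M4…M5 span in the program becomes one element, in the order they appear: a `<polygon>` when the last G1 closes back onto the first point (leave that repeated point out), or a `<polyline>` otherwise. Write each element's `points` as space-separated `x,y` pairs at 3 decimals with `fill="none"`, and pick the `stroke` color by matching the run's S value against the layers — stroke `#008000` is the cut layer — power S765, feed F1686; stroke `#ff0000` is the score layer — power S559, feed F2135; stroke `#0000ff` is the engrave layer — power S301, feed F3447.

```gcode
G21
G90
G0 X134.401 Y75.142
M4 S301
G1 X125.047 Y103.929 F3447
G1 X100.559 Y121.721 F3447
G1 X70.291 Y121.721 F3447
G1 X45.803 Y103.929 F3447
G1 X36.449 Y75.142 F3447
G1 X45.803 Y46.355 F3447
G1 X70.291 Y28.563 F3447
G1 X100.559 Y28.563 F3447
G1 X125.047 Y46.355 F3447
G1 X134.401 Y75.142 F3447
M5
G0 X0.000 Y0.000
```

y_svg = 128.082 − y_m. Every run uses S301, so all elements get stroke `#0000ff` (engrave).

[1] closed run; points: 134.401,52.940 125.047,24.153 100.559,6.361 70.291,6.361 45.803,24.153 36.449,52.940 45.803,81.727 70.291,99.519 100.559,99.519 125.047,81.727

<svg xmlns="http://www.w3.org/2000/svg" width="253.118mm" height="128.082mm" viewBox="0 0 253.118 128.082">
  <polygon points="134.401,52.940 125.047,24.153 100.559,6.361 70.291,6.361 45.803,24.153 36.449,52.940 45.803,81.727 70.291,99.519 100.559,99.519 125.047,81.727" fill="none" stroke="#0000ff"/>
</svg>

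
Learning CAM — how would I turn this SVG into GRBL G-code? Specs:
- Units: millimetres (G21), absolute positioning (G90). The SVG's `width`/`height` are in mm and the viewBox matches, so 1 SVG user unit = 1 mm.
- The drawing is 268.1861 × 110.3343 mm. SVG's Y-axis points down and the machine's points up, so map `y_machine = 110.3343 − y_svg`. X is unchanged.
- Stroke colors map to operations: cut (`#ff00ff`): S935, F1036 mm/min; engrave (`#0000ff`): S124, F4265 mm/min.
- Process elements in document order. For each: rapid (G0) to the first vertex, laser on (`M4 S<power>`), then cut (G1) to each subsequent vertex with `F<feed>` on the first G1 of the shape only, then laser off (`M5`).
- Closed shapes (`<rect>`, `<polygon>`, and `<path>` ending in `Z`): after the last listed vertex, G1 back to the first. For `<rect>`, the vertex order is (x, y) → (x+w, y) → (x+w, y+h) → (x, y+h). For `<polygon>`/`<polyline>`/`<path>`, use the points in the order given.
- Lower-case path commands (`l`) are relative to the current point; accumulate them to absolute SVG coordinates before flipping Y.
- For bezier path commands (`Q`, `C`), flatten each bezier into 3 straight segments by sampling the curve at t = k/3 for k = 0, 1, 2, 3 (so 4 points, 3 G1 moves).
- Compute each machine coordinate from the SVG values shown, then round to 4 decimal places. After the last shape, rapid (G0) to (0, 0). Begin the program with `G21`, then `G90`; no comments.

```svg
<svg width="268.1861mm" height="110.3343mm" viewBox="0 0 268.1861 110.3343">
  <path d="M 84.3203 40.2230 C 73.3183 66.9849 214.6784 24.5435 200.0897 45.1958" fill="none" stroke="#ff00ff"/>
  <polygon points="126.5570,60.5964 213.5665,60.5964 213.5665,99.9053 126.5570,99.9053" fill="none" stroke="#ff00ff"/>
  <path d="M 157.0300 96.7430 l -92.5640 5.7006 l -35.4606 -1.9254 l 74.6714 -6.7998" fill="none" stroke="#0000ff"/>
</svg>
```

viewBox `0 0 268.1861 110.3343` with mm width/height → 1 unit = 1 mm. Flip: y_m = 110.3343 − y_svg.

**Shape 1** — `<path>` cubic bezier, stroke `#ff00ff` → cut (S935, F1036). Control points (SVG): P0=(84.3203,40.2230), P1=(73.3183,66.9849), P2=(214.6784,24.5435), P3=(200.0897,45.1958); sampled at t=k/3. Machine vertices: (84.3203,70.1113) → (112.6867,61.5173) → (174.1144,69.6595) → (200.0897,65.1385). Open path.

**Shape 2** — `<polygon>` rectangle, stroke `#ff00ff` → cut (S935, F1036). Machine vertices: (126.5570,49.7379) → (213.5665,49.7379) → (213.5665,10.4290) → (126.5570,10.4290) → (126.5570,49.7379). Closed: final G1 returns to the first vertex.

**Shape 3** — `<path>` open polyline, stroke `#0000ff` → engrave (S124, F4265). Machine vertices: (157.0300,13.5913) → (64.4660,7.8907) → (29.0054,9.8161) → (103.6768,16.6159). Open path.

G21
G90
G0 X84.3203 Y70.1113
M4 S935
G1 X112.6867 Y61.5173 F1036
G1 X174.1144 Y69.6595
G1 X200.0897 Y65.1385
M5
G0 X126.5570 Y49.7379
M4 S935
G1 X213.5665 Y49.7379 F1036
G1 X213.5665 Y10.4290
G1 X126.5570 Y10.4290
G1 X126.5570 Y49.7379
M5
G0 X157.0300 Y13.5913
M4 S124
G1 X64.4660 Y7.8907 F4265
G1 X29.0054 Y9.8161
G1 X103.6768 Y16.6159
M5
G0 X0.0000 Y0.0000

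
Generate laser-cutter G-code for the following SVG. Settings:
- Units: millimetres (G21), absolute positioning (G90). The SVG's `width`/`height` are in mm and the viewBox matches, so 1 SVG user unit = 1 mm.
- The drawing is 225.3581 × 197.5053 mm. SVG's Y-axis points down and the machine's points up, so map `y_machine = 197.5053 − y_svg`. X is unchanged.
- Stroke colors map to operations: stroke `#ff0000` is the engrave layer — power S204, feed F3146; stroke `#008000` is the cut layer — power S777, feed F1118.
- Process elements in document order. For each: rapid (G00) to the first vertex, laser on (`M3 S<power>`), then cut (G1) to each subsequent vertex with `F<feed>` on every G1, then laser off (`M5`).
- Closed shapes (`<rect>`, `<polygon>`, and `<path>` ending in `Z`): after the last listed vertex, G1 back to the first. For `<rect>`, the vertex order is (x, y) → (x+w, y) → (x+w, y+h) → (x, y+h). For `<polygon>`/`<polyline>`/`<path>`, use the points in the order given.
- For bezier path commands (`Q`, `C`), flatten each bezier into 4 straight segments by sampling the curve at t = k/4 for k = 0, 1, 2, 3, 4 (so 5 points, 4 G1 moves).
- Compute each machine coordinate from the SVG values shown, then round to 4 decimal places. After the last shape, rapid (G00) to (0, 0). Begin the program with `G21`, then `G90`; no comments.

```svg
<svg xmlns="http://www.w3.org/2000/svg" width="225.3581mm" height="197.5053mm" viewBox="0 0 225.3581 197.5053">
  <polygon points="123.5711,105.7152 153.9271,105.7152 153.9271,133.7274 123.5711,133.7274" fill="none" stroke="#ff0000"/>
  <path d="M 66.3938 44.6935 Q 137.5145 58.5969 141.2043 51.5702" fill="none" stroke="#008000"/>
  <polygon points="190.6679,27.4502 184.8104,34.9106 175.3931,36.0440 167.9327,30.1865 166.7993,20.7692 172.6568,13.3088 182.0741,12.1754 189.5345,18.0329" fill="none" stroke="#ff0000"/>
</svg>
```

1 u = 1 mm; y_m = 197.5053 − y.

[1] `<polygon>` rectangle, #ff0000→engrave S204 F3146: (123.5711,91.7901) → (153.9271,91.7901) → (153.9271,63.7779) → (123.5711,63.7779) → (123.5711,91.7901) (closed)

[2] `<path>` quadratic bezier, #008000→cut S777 F1118: (66.3938,152.8118) → (97.7397,147.1682) → (120.6568,144.1409) → (135.1450,143.7299) → (141.2043,145.9351)

[3] `<polygon>` regular polygon, #ff0000→engrave S204 F3146: (190.6679,170.0551) → (184.8104,162.5947) → (175.3931,161.4613) → (167.9327,167.3188) → (166.7993,176.7361) → (172.6568,184.1965) → (182.0741,185.3299) → (189.5345,179.4724) → (190.6679,170.0551) (closed)

G21
G90
G00 X123.5711 Y91.7901
M3 S204
G1 X153.9271 Y91.7901 F3146
G1 X153.9271 Y63.7779 F3146
G1 X123.5711 Y63.7779 F3146
G1 X123.5711 Y91.7901 F3146
M5
G00 X66.3938 Y152.8118
M3 S777
G1 X97.7397 Y147.1682 F1118
G1 X120.6568 Y144.1409 F1118
G1 X135.1450 Y143.7299 F1118
G1 X141.2043 Y145.9351 F1118
M5
G00 X190.6679 Y170.0551
M3 S204
G1 X184.8104 Y162.5947 F3146
G1 X175.3931 Y161.4613 F3146
G1 X167.9327 Y167.3188 F3146
G1 X166.7993 Y176.7361 F3146
G1 X172.6568 Y184.1965 F3146
G1 X182.0741 Y185.3299 F3146
G1 X189.5345 Y179.4724 F3146
G1 X190.6679 Y170.0551 F3146
M5
G00 X0.0000 Y0.0000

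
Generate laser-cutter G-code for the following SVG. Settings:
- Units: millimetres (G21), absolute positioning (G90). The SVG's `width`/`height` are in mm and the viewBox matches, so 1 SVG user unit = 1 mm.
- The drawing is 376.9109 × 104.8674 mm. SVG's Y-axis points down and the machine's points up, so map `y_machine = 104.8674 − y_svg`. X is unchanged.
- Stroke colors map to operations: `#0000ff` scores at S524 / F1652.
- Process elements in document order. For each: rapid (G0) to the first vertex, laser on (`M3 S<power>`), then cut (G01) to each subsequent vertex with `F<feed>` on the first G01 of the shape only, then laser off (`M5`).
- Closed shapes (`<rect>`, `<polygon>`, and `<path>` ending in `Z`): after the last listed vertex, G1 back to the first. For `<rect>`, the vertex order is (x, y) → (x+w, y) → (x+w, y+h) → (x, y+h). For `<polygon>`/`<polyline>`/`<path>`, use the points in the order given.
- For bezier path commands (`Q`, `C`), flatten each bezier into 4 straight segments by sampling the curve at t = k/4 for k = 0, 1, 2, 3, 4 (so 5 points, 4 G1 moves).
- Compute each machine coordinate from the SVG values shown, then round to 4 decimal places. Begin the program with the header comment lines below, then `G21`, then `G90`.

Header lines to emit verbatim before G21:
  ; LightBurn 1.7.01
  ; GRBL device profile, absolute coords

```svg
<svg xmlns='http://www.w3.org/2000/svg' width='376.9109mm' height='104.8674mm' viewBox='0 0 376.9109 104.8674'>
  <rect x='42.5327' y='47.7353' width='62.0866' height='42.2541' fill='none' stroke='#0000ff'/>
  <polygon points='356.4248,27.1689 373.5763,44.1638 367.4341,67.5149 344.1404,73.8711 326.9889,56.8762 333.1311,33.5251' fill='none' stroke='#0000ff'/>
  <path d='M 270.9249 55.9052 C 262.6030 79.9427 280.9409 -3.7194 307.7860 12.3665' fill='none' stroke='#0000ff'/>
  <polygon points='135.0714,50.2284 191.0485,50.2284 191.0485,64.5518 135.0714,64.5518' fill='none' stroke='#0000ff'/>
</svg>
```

1 u = 1 mm; y_m = 104.8674 − y.

[1] `<rect>` rectangle, #0000ff→score S524 F1652: (42.5327,57.1321) → (104.6193,57.1321) → (104.6193,14.8780) → (42.5327,14.8780) → (42.5327,57.1321) (closed)

[2] `<polygon>` regular polygon, #0000ff→score S524 F1652: (356.4248,77.6985) → (373.5763,60.7036) → (367.4341,37.3525) → (344.1404,30.9963) → (326.9889,47.9912) → (333.1311,71.3423) → (356.4248,77.6985) (closed)

[3] `<path>` cubic bezier, #0000ff→score S524 F1652: (270.9249,48.9622) → (269.3986,47.8864) → (276.1678,67.7497) → (289.5309,89.1039) → (307.7860,92.5009)

[4] `<polygon>` rectangle, #0000ff→score S524 F1652: (135.0714,54.6390) → (191.0485,54.6390) → (191.0485,40.3156) → (135.0714,40.3156) → (135.0714,54.6390) (closed)

; LightBurn 1.7.01
; GRBL device profile, absolute coords
G21
G90
G0 X42.5327 Y57.1321
M3 S524
G01 X104.6193 Y57.1321 F1652
G01 X104.6193 Y14.8780
G01 X42.5327 Y14.8780
G01 X42.5327 Y57.1321
M5
G0 X356.4248 Y77.6985
M3 S524
G01 X373.5763 Y60.7036 F1652
G01 X367.4341 Y37.3525
G01 X344.1404 Y30.9963
G01 X326.9889 Y47.9912
G01 X333.1311 Y71.3423
G01 X356.4248 Y77.6985
M5
G0 X270.9249 Y48.9622
M3 S524
G01 X269.3986 Y47.8864 F1652
G01 X276.1678 Y67.7497
G01 X289.5309 Y89.1039
G01 X307.7860 Y92.5009
M5
G0 X135.0714 Y54.6390
M3 S524
G01 X191.0485 Y54.6390 F1652
G01 X191.0485 Y40.3156
G01 X135.0714 Y40.3156
G01 X135.0714 Y54.6390
M5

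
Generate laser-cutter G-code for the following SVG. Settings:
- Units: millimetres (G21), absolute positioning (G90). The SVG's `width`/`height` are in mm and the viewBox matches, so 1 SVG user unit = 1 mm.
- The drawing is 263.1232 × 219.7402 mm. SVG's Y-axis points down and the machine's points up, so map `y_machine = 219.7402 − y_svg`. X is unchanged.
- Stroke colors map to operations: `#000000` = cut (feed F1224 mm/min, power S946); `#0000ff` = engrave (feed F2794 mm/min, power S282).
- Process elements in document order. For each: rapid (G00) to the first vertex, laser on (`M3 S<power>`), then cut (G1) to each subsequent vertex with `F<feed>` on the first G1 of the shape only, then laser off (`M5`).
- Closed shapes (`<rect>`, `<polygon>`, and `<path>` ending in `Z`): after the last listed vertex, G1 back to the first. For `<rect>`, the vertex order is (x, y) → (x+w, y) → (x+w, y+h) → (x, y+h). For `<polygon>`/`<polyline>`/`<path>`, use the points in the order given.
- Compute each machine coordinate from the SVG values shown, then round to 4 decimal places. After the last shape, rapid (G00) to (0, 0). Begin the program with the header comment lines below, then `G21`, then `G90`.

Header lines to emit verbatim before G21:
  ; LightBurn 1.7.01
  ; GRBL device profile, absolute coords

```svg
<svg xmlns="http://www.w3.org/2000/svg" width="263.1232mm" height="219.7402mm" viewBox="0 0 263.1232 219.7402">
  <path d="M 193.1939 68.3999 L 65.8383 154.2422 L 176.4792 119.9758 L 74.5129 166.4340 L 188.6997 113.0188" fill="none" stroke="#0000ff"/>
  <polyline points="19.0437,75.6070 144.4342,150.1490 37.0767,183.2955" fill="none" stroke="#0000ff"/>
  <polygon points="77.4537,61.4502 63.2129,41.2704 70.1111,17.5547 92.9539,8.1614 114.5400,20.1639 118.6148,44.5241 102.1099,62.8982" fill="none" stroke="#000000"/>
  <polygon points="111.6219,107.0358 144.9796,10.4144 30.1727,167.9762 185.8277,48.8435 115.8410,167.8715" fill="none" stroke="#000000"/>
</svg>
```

; LightBurn 1.7.01
; GRBL device profile, absolute coords
G21
G90
G00 X193.1939 Y151.3403
M3 S282
G1 X65.8383 Y65.4980 F2794
G1 X176.4792 Y99.7644
G1 X74.5129 Y53.3062
G1 X188.6997 Y106.7214
M5
G00 X19.0437 Y144.1332
M3 S282
G1 X144.4342 Y69.5912 F2794
G1 X37.0767 Y36.4447
M5
G00 X77.4537 Y158.2900
M3 S946
G1 X63.2129 Y178.4698 F1224
G1 X70.1111 Y202.1855
G1 X92.9539 Y211.5788
G1 X114.5400 Y199.5763
G1 X118.6148 Y175.2161
G1 X102.1099 Y156.8420
G1 X77.4537 Y158.2900
M5
G00 X111.6219 Y112.7044
M3 S946
G1 X144.9796 Y209.3258 F1224
G1 X30.1727 Y51.7640
G1 X185.8277 Y170.8967
G1 X115.8410 Y51.8687
G1 X111.6219 Y112.7044
M5
G00 X0.0000 Y0.0000

viewBox `0 0 263.1232 219.7402` with mm width/height → 1 unit = 1 mm. Flip: y_m = 219.7402 − y_svg.

**Shape 1** — `<path>` open polyline, stroke `#0000ff` → engrave (S282, F2794). Machine vertices: (193.1939,151.3403) → (65.8383,65.4980) → (176.4792,99.7644) → (74.5129,53.3062) → (188.6997,106.7214). Open path.

**Shape 2** — `<polyline>` open polyline, stroke `#0000ff` → engrave (S282, F2794). Machine vertices: (19.0437,144.1332) → (144.4342,69.5912) → (37.0767,36.4447). Open path.

**Shape 3** — `<polygon>` regular polygon, stroke `#000000` → cut (S946, F1224). Machine vertices: (77.4537,158.2900) → (63.2129,178.4698) → (70.1111,202.1855) → (92.9539,211.5788) → (114.5400,199.5763) → (118.6148,175.2161) → (102.1099,156.8420) → (77.4537,158.2900). Closed: final G1 returns to the first vertex.

**Shape 4** — `<polygon>` closed polygon, stroke `#000000` → cut (S946, F1224). Machine vertices: (111.6219,112.7044) → (144.9796,209.3258) → (30.1727,51.7640) → (185.8277,170.8967) → (115.8410,51.8687) → (111.6219,112.7044). Closed: final G1 returns to the first vertex.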